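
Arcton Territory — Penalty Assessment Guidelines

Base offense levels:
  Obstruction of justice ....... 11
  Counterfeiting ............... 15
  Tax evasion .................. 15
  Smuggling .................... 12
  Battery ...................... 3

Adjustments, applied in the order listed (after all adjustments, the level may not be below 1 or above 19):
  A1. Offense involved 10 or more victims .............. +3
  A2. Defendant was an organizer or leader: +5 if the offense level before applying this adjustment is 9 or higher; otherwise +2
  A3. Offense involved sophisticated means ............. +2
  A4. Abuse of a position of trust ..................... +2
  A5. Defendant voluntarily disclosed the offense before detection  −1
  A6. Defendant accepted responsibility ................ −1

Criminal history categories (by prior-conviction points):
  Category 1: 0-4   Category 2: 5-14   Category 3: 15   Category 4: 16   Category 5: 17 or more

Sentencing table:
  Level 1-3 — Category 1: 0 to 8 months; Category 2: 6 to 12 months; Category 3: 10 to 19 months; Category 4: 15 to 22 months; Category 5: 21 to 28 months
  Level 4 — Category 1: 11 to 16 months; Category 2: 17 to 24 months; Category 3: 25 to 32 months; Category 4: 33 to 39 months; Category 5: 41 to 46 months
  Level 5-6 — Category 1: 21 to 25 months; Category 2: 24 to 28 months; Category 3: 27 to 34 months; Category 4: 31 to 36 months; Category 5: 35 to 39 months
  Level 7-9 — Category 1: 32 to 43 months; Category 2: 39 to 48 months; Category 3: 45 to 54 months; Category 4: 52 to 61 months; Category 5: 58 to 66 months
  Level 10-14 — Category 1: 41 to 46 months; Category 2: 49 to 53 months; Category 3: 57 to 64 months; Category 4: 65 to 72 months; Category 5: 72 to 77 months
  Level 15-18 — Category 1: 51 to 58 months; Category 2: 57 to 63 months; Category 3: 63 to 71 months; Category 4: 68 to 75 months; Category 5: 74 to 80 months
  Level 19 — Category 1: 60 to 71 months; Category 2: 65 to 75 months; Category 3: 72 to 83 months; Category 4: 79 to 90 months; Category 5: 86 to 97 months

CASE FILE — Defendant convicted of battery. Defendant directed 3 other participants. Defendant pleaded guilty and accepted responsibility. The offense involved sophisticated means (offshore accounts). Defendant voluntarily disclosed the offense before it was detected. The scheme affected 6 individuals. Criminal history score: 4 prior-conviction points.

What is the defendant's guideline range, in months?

Base offense level for battery: 3.
A1 does not apply.
A2 applies (level before this adjustment is 3 < 9, so +2): 3 + 2 = 5.
A3 applies: 5 + 2 = 7.
A4 does not apply.
A5 applies: 7 − 1 = 6.
A6 applies: 6 − 1 = 5.
Final offense level: 5.
Criminal history: 4 prior points → Category 1 (0-4).
Level 5 falls in the 5-6 band.
Grid: Level 5-6 × Category 1 = 21-25 months.

21-25 months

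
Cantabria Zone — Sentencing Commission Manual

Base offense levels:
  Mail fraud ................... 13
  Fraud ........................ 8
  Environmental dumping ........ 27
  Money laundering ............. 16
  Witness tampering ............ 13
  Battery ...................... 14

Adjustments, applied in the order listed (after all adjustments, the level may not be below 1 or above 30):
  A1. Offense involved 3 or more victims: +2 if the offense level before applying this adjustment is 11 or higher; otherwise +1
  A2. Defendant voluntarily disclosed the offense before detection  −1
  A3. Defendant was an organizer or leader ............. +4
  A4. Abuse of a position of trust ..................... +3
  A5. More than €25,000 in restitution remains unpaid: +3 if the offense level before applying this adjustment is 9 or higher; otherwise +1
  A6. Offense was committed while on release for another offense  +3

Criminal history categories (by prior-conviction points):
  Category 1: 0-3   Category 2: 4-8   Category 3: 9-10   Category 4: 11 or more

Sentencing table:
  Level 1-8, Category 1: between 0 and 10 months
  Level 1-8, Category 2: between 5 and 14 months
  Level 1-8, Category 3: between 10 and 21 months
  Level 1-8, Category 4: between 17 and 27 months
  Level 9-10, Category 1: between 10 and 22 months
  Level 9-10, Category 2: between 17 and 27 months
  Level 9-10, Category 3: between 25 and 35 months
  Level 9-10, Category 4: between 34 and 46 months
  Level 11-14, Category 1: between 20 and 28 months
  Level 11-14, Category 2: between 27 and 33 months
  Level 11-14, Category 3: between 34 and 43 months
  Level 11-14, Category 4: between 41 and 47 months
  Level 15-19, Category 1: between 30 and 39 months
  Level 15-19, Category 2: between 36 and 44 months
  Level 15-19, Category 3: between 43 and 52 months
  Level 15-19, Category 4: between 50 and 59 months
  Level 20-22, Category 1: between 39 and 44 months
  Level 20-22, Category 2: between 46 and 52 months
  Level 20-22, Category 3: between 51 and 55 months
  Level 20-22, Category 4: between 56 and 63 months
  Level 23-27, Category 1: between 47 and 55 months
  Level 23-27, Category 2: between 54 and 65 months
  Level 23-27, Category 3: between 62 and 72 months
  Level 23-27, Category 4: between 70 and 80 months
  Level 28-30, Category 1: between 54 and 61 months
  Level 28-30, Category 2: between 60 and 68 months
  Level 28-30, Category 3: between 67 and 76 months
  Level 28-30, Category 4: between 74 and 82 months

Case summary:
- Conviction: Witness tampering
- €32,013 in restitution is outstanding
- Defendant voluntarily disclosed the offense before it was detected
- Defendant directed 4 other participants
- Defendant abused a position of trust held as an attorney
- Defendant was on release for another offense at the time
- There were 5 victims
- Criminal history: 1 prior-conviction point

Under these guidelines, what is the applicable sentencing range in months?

47-55 months

Base offense level for witness tampering: 13.
A1 applies (level before this adjustment is 13 ≥ 11, so +2): 13 + 2 = 15.
A2 applies: 15 − 1 = 14.
A3 applies: 14 + 4 = 18.
A4 applies: 18 + 3 = 21.
A5 applies (level before this adjustment is 21 ≥ 9, so +3): 21 + 3 = 24.
A6 applies: 24 + 3 = 27.
Final offense level: 27.
Criminal history: 1 prior point → Category 1 (0-3).
Level 27 falls in the 23-27 band.
Grid: Level 23-27 × Category 1 = 47-55 months.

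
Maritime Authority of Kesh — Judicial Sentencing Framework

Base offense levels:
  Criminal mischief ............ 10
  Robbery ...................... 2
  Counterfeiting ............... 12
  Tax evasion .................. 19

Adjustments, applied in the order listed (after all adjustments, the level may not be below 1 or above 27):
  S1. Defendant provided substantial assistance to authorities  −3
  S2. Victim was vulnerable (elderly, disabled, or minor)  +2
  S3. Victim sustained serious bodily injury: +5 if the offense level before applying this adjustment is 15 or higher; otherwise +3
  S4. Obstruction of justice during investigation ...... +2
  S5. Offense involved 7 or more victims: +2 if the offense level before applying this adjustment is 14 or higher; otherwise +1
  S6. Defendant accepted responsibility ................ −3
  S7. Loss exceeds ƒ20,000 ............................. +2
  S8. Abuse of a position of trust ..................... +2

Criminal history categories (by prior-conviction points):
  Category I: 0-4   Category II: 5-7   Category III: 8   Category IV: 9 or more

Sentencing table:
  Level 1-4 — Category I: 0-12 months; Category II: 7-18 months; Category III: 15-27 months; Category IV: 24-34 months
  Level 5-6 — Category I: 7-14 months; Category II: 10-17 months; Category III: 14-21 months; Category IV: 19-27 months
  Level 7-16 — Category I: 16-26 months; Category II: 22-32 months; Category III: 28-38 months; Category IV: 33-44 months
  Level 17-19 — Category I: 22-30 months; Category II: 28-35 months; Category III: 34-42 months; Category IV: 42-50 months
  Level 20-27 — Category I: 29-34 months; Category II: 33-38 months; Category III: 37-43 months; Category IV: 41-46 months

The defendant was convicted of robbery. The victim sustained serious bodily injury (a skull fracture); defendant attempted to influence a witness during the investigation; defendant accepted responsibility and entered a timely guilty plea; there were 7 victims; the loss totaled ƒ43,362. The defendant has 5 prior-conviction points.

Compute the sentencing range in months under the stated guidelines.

22-32 months

Base offense level for robbery: 2.
S1 does not apply.
S3 applies (level before this adjustment is 2 < 15, so +3): 2 + 3 = 5.
S4 applies: 5 + 2 = 7.
S5 applies (level before this adjustment is 7 < 14, so +1): 7 + 1 = 8.
S6 applies: 8 − 3 = 5.
S7 applies: 5 + 2 = 7.
S8 does not apply.
Final offense level: 7.
Criminal history: 5 prior points → Category II (5-7).
Level 7 falls in the 7-16 band.
Grid: Level 7-16 × Category II = 22-32 months.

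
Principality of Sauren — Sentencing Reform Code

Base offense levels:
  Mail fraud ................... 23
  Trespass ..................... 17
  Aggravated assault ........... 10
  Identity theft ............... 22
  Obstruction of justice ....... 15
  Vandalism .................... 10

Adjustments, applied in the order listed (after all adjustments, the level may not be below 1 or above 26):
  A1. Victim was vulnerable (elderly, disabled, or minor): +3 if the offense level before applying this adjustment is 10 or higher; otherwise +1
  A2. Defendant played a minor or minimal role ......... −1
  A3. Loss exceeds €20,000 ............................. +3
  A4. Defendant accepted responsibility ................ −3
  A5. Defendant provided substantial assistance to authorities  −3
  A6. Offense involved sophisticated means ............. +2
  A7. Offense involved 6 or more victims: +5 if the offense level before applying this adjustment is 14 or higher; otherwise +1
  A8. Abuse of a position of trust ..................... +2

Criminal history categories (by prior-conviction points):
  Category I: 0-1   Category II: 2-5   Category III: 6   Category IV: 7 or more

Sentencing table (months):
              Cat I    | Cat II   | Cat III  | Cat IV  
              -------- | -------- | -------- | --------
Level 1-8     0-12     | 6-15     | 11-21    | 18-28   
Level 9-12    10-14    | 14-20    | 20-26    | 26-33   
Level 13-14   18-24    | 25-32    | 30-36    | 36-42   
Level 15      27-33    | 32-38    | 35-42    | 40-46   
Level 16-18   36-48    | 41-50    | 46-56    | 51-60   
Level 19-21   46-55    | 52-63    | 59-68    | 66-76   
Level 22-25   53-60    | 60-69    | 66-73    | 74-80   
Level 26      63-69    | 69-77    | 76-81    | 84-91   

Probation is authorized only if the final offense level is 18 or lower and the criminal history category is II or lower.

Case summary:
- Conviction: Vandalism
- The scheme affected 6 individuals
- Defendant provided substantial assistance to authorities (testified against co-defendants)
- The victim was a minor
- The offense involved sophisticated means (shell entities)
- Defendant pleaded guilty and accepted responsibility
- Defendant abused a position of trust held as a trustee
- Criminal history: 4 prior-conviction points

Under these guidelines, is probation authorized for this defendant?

Base offense level for vandalism: 10.
A1 applies (level before this adjustment is 10 ≥ 10, so +3): 10 + 3 = 13.
A4 applies: 13 − 3 = 10.
A5 applies: 10 − 3 = 7.
A6 applies: 7 + 2 = 9.
A7 applies (level before this adjustment is 9 < 14, so +1): 9 + 1 = 10.
A8 applies: 10 + 2 = 12.
Final offense level: 12.
Criminal history: 4 prior points → Category II (2-5).
Level 12 falls in the 9-12 band.
Grid: Level 9-12 × Category II = 14-20 months.
Probation check: level 12 ≤ 18 and category II ≤ II → eligible.

Yes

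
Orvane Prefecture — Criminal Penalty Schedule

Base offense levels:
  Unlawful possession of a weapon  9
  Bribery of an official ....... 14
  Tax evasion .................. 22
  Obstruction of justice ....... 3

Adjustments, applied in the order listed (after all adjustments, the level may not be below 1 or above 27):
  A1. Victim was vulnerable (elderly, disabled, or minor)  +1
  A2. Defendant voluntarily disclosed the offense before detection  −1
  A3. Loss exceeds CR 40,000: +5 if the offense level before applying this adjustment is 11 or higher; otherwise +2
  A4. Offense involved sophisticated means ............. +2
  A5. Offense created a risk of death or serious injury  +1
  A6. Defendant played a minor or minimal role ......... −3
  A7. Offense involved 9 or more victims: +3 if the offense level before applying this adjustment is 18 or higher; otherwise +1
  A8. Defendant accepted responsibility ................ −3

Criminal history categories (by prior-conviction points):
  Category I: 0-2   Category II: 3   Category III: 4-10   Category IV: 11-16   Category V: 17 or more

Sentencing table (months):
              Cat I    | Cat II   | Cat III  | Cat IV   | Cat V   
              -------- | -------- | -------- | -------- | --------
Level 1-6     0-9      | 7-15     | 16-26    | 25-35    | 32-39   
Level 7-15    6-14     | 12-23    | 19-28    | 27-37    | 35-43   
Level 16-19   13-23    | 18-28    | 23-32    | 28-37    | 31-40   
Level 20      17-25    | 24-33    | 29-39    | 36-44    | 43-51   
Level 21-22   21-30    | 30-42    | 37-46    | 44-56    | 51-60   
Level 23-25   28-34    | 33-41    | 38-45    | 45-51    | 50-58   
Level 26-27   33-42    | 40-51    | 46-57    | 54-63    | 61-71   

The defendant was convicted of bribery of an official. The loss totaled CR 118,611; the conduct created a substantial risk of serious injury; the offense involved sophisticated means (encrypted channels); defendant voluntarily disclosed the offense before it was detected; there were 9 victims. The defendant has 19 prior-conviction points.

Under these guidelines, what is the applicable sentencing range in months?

Base offense level for bribery of an official: 14.
A1 does not apply.
A2 applies: 14 − 1 = 13.
A3 applies (level before this adjustment is 13 ≥ 11, so +5): 13 + 5 = 18.
A4 applies: 18 + 2 = 20.
A5 applies: 20 + 1 = 21.
A6 does not apply.
A7 applies (level before this adjustment is 21 ≥ 18, so +3): 21 + 3 = 24.
Final offense level: 24.
Criminal history: 19 prior points → Category V (17+).
Level 24 falls in the 23-25 band.
Grid: Level 23-25 × Category V = 50-58 months.

50-58 months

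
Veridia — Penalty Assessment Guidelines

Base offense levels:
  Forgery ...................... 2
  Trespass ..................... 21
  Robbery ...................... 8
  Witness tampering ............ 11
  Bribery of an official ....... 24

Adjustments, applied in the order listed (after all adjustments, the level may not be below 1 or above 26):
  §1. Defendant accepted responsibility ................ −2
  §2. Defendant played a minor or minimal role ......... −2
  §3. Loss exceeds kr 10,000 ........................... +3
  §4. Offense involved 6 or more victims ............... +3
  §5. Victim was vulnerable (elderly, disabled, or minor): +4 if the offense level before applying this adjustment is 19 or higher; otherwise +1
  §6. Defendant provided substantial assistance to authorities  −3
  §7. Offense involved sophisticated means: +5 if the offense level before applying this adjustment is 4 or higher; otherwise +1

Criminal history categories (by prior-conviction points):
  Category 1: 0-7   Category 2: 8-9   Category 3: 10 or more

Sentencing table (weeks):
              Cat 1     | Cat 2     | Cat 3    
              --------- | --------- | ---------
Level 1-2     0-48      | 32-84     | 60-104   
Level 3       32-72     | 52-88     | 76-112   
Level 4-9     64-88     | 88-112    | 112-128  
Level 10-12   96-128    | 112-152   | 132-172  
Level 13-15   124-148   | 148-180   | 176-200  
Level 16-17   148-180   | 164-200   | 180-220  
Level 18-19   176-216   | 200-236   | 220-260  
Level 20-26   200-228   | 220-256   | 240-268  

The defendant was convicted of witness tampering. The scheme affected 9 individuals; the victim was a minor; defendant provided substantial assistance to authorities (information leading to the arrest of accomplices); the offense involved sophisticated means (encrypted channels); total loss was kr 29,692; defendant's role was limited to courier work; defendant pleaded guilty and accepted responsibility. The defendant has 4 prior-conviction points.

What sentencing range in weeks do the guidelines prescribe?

148-180 weeks

Base offense level for witness tampering: 11.
§1 applies: 11 − 2 = 9.
§2 applies: 9 − 2 = 7.
§3 applies: 7 + 3 = 10.
§4 applies: 10 + 3 = 13.
§5 applies (level before this adjustment is 13 < 19, so +1): 13 + 1 = 14.
§6 applies: 14 − 3 = 11.
§7 applies (level before this adjustment is 11 ≥ 4, so +5): 11 + 5 = 16.
Final offense level: 16.
Criminal history: 4 prior points → Category 1 (0-7).
Level 16 falls in the 16-17 band.
Grid: Level 16-17 × Category 1 = 148-180 weeks.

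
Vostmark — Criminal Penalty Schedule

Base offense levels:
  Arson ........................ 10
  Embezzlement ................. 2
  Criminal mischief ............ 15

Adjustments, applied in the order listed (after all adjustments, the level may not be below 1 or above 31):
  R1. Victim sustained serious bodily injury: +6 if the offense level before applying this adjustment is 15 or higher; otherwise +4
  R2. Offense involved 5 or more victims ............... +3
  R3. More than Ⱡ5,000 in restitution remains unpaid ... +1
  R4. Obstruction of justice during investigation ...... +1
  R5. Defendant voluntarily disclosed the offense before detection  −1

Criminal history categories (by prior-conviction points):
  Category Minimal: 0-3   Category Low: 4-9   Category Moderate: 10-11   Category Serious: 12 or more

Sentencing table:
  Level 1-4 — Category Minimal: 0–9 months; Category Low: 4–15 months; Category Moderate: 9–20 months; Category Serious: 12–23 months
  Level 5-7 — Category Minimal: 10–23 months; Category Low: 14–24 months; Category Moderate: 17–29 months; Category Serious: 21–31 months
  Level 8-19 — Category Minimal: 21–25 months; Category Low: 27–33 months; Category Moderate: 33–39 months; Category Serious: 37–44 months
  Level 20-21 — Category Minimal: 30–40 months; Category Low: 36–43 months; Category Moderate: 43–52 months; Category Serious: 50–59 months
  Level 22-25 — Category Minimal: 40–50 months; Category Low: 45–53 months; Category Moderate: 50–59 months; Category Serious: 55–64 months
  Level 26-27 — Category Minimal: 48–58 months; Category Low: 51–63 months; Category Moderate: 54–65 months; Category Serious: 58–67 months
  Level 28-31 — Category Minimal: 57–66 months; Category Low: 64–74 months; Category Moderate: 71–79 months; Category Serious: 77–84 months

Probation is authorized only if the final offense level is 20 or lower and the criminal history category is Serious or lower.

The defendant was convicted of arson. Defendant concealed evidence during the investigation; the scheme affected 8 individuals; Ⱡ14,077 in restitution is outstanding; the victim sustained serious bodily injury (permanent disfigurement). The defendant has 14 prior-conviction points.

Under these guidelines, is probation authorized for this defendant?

Base offense level for arson: 10.
R1 applies (level before this adjustment is 10 < 15, so +4): 10 + 4 = 14.
R2 applies: 14 + 3 = 17.
R3 applies: 17 + 1 = 18.
R4 applies: 18 + 1 = 19.
R5 does not apply.
Final offense level: 19.
Criminal history: 14 prior points → Category Serious (12+).
Level 19 falls in the 8-19 band.
Grid: Level 8-19 × Category Serious = 37-44 months.
Probation check: level 19 ≤ 20 and category Serious ≤ Serious → eligible.

Yes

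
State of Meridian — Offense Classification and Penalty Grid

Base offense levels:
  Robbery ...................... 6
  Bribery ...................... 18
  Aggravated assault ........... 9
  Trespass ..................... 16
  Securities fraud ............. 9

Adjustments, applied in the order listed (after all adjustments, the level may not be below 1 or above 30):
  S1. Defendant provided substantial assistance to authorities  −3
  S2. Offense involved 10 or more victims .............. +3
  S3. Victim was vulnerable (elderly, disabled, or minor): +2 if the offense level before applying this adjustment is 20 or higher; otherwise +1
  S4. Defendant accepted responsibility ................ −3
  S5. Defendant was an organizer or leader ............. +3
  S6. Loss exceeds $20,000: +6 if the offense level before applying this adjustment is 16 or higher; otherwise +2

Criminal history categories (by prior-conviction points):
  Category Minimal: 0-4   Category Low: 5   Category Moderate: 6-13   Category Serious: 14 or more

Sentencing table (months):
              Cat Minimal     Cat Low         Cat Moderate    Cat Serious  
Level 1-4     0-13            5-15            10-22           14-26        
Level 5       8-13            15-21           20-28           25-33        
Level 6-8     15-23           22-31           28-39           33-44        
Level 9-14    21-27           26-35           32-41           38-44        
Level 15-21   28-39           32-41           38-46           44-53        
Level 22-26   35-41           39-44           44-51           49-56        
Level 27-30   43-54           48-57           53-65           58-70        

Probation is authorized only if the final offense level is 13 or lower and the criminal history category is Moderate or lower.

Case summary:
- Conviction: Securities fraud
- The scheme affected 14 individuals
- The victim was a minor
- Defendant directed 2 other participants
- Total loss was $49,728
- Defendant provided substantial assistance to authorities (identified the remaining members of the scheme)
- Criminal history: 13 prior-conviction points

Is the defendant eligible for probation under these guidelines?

No

Base offense level for securities fraud: 9.
S1 applies: 9 − 3 = 6.
S2 applies: 6 + 3 = 9.
S3 applies (level before this adjustment is 9 < 20, so +1): 9 + 1 = 10.
S5 applies: 10 + 3 = 13.
S6 applies (level before this adjustment is 13 < 16, so +2): 13 + 2 = 15.
Final offense level: 15.
Criminal history: 13 prior points → Category Moderate (6-13).
Level 15 falls in the 15-21 band.
Grid: Level 15-21 × Category Moderate = 38-46 months.
Probation check: level 15 > 13 and category Moderate ≤ Moderate → not eligible.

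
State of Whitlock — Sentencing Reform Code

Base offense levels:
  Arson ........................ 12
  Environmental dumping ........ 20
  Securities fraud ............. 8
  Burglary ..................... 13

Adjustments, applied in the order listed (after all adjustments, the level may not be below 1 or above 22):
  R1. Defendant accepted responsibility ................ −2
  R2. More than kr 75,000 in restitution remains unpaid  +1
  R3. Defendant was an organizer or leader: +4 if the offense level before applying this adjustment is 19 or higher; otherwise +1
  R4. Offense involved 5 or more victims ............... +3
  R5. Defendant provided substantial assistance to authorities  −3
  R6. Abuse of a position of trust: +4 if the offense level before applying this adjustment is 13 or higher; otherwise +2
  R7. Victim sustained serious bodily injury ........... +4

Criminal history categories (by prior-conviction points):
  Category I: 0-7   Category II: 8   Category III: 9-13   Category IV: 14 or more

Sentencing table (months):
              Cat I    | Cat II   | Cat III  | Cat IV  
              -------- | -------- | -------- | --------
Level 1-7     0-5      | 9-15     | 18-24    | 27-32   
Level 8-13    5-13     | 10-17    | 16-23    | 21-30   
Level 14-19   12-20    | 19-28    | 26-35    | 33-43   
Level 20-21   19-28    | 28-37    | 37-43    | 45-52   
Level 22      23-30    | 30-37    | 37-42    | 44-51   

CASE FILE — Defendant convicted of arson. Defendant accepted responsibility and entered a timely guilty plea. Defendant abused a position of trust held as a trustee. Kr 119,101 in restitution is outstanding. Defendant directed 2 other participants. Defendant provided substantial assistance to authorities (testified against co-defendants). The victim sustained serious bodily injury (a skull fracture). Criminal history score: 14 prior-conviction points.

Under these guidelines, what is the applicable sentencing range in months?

Base offense level for arson: 12.
R1 applies: 12 − 2 = 10.
R2 applies: 10 + 1 = 11.
R3 applies (level before this adjustment is 11 < 19, so +1): 11 + 1 = 12.
R5 applies: 12 − 3 = 9.
R6 applies (level before this adjustment is 9 < 13, so +2): 9 + 2 = 11.
R7 applies: 11 + 4 = 15.
Final offense level: 15.
Criminal history: 14 prior points → Category IV (14+).
Level 15 falls in the 14-19 band.
Grid: Level 14-19 × Category IV = 33-43 months.

33-43 months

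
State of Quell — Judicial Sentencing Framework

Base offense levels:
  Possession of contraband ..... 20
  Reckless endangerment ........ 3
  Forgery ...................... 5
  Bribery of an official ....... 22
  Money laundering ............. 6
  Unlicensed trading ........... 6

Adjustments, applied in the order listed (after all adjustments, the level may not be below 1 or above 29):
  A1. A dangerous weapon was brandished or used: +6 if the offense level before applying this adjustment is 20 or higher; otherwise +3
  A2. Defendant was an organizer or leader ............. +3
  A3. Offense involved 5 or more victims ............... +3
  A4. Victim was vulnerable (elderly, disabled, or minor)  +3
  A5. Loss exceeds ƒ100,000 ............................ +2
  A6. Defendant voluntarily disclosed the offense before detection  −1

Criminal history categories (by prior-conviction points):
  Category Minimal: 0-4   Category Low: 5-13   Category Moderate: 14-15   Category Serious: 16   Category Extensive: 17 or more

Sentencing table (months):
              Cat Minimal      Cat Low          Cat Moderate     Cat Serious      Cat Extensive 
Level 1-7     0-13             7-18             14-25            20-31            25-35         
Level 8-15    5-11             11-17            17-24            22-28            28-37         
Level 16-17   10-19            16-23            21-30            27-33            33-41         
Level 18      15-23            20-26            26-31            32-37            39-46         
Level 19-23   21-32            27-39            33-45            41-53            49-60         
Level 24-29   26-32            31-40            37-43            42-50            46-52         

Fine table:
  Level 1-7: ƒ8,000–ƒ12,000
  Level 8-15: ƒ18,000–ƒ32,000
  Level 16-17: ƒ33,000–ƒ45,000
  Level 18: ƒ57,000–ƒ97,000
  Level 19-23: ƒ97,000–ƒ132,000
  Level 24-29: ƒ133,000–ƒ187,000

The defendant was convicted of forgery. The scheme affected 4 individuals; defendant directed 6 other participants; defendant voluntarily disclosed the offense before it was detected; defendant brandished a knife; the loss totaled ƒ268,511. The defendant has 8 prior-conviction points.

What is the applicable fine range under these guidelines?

Base offense level for forgery: 5.
A1 applies (level before this adjustment is 5 < 20, so +3): 5 + 3 = 8.
A2 applies: 8 + 3 = 11.
A3 does not apply.
A5 applies: 11 + 2 = 13.
A6 applies: 13 − 1 = 12.
Final offense level: 12.
Level 12 falls in the 8-15 band.
Fine table: Level 8-15 → ƒ18,000–ƒ32,000.

ƒ18,000–ƒ32,000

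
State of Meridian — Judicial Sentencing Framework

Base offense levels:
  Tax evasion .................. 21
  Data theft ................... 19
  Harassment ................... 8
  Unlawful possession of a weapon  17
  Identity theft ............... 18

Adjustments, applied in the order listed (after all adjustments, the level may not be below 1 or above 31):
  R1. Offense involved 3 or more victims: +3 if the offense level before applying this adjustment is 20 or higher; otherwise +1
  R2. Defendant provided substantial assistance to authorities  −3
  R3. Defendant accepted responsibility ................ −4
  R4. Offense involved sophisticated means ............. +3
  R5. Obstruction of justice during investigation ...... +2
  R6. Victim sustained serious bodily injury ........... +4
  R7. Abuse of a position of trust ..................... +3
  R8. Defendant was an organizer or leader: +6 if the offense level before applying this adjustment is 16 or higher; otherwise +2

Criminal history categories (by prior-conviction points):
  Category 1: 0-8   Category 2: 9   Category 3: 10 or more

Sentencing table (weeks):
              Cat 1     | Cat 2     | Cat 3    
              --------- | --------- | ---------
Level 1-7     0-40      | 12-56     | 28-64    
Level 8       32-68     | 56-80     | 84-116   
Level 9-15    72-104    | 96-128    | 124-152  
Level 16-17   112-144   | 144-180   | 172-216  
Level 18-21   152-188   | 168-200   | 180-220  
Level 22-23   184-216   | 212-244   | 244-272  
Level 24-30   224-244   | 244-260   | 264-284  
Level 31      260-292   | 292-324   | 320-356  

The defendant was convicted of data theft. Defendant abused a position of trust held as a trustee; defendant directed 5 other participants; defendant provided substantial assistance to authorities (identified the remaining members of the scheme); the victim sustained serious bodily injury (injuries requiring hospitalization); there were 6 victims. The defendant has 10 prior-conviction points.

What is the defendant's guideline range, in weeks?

264-284 weeks

Base offense level for data theft: 19.
R1 applies (level before this adjustment is 19 < 20, so +1): 19 + 1 = 20.
R2 applies: 20 − 3 = 17.
R4 does not apply.
R6 applies: 17 + 4 = 21.
R7 applies: 21 + 3 = 24.
R8 applies (level before this adjustment is 24 ≥ 16, so +6): 24 + 6 = 30.
Final offense level: 30.
Criminal history: 10 prior points → Category 3 (10+).
Level 30 falls in the 24-30 band.
Grid: Level 24-30 × Category 3 = 264-284 weeks.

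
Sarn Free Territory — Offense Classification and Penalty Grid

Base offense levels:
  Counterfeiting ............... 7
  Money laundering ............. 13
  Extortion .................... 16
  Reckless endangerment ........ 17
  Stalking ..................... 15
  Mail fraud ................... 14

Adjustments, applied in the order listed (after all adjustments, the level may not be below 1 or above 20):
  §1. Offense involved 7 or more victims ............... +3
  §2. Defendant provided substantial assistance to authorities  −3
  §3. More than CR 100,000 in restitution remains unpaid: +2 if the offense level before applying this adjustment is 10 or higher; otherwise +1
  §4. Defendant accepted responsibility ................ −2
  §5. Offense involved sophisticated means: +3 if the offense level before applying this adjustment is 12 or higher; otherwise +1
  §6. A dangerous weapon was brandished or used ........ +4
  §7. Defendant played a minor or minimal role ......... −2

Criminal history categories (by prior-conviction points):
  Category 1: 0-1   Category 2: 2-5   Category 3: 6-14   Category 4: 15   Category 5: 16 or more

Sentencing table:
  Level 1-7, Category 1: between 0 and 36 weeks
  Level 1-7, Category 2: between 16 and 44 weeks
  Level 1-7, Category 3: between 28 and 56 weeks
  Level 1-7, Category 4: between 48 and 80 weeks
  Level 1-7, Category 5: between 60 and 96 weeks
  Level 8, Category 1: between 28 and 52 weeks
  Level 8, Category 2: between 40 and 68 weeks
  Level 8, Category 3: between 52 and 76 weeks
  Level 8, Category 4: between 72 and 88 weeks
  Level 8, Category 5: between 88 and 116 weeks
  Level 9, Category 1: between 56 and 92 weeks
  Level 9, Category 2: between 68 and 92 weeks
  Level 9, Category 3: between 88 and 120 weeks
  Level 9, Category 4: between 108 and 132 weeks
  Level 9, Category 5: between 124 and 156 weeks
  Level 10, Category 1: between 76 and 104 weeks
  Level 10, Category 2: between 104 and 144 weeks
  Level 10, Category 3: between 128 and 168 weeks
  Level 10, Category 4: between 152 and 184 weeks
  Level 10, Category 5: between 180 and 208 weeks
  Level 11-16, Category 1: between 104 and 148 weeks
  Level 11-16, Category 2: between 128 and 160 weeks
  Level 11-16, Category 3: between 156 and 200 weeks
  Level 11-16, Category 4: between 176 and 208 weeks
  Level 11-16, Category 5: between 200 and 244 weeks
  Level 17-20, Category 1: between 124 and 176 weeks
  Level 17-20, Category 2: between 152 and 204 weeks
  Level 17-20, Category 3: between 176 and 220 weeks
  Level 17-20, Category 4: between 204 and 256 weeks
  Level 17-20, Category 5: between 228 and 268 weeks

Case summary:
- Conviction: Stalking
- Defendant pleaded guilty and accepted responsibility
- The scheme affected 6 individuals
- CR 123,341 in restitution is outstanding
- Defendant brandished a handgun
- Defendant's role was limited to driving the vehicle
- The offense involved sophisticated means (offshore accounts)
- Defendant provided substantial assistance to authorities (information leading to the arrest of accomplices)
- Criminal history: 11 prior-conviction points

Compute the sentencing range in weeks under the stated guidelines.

176-220 weeks

Base offense level for stalking: 15.
§1 does not apply.
§2 applies: 15 − 3 = 12.
§3 applies (level before this adjustment is 12 ≥ 10, so +2): 12 + 2 = 14.
§4 applies: 14 − 2 = 12.
§5 applies (level before this adjustment is 12 ≥ 12, so +3): 12 + 3 = 15.
§6 applies: 15 + 4 = 19.
§7 applies: 19 − 2 = 17.
Final offense level: 17.
Criminal history: 11 prior points → Category 3 (6-14).
Level 17 falls in the 17-20 band.
Grid: Level 17-20 × Category 3 = 176-220 weeks.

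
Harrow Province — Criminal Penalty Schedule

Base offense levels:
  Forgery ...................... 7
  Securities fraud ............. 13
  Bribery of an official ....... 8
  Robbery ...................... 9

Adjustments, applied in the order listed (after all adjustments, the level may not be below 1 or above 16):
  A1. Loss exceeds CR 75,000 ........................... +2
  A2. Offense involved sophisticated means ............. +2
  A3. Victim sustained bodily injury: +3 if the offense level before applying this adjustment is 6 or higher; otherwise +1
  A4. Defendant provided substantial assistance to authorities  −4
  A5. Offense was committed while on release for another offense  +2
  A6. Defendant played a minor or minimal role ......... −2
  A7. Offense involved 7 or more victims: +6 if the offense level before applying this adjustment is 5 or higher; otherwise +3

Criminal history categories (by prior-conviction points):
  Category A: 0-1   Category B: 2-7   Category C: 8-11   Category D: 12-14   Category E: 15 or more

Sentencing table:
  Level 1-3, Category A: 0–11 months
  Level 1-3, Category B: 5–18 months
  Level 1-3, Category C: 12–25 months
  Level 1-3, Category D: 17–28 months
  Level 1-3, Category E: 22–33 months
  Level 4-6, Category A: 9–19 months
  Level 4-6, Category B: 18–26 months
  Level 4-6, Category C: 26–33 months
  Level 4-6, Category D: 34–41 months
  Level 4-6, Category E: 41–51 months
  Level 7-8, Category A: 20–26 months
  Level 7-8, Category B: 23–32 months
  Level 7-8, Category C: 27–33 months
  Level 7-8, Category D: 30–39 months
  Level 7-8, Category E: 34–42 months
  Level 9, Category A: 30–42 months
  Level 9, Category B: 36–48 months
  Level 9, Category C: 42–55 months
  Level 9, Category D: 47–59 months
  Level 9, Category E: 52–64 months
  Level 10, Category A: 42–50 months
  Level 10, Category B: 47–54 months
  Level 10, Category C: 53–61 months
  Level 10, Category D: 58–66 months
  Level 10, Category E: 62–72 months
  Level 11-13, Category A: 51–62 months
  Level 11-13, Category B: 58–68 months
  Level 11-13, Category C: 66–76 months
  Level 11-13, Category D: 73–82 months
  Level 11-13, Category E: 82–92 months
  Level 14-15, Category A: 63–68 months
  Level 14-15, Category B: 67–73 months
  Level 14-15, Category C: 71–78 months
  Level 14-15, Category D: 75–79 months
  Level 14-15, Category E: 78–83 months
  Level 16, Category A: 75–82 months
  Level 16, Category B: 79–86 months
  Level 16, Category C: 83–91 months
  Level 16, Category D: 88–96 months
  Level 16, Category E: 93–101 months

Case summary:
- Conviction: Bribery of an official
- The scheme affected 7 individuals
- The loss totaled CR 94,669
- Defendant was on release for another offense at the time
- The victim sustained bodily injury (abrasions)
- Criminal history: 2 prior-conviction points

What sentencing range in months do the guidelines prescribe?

79-86 months

Base offense level for bribery of an official: 8.
A1 applies: 8 + 2 = 10.
A2 does not apply.
A3 applies (level before this adjustment is 10 ≥ 6, so +3): 10 + 3 = 13.
A4 does not apply.
A5 applies: 13 + 2 = 15.
A6 does not apply.
A7 applies (level before this adjustment is 15 ≥ 5, so +6): 15 + 6 = 21.
Level 21 exceeds the maximum of 16; capped at 16.
Final offense level: 16.
Criminal history: 2 prior points → Category B (2-7).
Level 16 falls in the 16 band.
Grid: Level 16 × Category B = 79-86 months.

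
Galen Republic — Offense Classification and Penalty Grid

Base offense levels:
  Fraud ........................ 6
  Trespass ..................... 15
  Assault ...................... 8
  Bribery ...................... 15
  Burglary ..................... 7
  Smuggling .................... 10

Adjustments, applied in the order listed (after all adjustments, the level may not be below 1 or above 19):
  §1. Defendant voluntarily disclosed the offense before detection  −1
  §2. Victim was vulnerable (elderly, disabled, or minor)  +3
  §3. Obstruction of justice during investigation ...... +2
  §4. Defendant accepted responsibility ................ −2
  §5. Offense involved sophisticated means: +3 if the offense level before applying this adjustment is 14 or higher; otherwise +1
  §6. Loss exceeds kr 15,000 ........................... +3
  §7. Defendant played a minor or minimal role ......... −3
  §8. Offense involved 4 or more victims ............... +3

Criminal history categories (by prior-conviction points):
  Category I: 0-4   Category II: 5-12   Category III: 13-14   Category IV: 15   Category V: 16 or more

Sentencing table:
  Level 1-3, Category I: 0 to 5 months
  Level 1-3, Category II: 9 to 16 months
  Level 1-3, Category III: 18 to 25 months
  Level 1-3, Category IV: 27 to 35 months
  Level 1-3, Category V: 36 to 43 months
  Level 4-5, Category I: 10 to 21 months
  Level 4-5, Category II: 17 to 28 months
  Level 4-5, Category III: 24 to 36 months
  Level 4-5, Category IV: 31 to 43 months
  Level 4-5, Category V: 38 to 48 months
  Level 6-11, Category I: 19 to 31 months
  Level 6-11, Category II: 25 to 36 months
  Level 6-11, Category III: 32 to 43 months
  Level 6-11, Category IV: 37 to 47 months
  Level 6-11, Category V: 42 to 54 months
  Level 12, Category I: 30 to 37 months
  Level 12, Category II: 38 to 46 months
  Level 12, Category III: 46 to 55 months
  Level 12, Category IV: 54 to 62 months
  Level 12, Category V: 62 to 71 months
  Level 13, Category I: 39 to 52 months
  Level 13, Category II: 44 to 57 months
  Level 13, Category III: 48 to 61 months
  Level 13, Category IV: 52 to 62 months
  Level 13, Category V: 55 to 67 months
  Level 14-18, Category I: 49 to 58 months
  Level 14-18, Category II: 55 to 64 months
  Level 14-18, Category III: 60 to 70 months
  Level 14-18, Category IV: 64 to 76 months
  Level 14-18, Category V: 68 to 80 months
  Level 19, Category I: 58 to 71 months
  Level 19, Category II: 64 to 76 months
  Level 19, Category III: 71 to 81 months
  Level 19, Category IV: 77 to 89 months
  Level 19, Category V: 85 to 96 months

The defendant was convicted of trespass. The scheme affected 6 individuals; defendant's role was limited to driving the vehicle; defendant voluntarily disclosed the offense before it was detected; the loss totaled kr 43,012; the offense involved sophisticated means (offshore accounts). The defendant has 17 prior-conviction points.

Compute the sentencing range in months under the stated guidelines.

Base offense level for trespass: 15.
§1 applies: 15 − 1 = 14.
§3 does not apply.
§5 applies (level before this adjustment is 14 ≥ 14, so +3): 14 + 3 = 17.
§6 applies: 17 + 3 = 20.
§7 applies: 20 − 3 = 17.
§8 applies: 17 + 3 = 20.
Level 20 exceeds the maximum of 19; capped at 19.
Final offense level: 19.
Criminal history: 17 prior points → Category V (16+).
Level 19 falls in the 19 band.
Grid: Level 19 × Category V = 85-96 months.

85-96 months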